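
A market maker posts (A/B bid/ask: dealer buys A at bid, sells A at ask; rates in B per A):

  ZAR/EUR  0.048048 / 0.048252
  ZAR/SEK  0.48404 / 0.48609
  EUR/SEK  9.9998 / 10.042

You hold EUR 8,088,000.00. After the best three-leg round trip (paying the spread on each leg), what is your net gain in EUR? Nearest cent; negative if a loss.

Net result: EUR -8,455.85 (no profitable arbitrage after spreads)

Best loop EUR → ZAR → SEK → EUR:
EUR 8,088,000.00 ÷ 0.048252 (buy ZAR at ask) = ZAR 167,619,995.03
ZAR 167,619,995.03 × 0.48404 (sell ZAR at bid) = SEK 81,134,782.39
SEK 81,134,782.39 ÷ 10.042 (buy EUR at ask) = EUR 8,079,544.15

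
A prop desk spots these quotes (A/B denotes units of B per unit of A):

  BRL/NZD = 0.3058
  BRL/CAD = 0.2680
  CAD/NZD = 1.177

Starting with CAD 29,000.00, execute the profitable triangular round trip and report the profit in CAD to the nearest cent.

Profit: CAD 913.81

Profitable loop is CAD → NZD → BRL → CAD:
CAD 29,000.00 × 1.177 = NZD 34,133.00
NZD 34,133.00 ÷ 0.3058 = BRL 111,618.71
BRL 111,618.71 × 0.2680 = CAD 29,913.81
Profit = CAD 29,913.81 − CAD 29,000.00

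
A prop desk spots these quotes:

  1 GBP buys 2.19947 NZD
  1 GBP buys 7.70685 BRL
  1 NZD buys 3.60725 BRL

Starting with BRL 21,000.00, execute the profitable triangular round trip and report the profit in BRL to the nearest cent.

Profit: BRL 619.05

Profitable loop is BRL → GBP → NZD → BRL:
BRL 21,000.00 ÷ 7.70685 = GBP 2,724.85
GBP 2,724.85 × 2.19947 = NZD 5,993.22
NZD 5,993.22 × 3.60725 = BRL 21,619.05
Profit = BRL 21,619.05 − BRL 21,000.00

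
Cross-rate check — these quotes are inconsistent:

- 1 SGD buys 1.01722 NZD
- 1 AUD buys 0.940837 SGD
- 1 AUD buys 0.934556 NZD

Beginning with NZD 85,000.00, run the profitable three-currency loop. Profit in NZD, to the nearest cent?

Profit: NZD 2,044.81

Profitable loop is NZD → AUD → SGD → NZD:
NZD 85,000.00 ÷ 0.934556 = AUD 90,952.28
AUD 90,952.28 × 0.940837 = SGD 85,571.27
SGD 85,571.27 × 1.01722 = NZD 87,044.81
Profit = NZD 87,044.81 − NZD 85,000.00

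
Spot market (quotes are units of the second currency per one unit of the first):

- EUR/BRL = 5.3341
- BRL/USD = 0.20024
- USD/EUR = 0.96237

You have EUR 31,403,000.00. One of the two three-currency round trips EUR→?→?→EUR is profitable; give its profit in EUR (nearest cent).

Profitable loop is EUR → BRL → USD → EUR:
EUR 31,403,000.00 × 5.3341 = BRL 167,506,742.30
BRL 167,506,742.30 × 0.20024 = USD 33,541,550.08
USD 33,541,550.08 × 0.96237 = EUR 32,279,381.55
Profit = EUR 32,279,381.55 − EUR 31,403,000.00

Profit: EUR 876,381.55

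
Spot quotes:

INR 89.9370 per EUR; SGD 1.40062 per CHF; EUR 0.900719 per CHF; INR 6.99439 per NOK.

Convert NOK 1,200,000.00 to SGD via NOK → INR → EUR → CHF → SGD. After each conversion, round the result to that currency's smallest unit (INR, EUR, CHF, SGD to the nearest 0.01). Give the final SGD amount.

SGD 145,118.80

NOK 1,200,000.00 × 6.99439 = INR 8,393,268.00
INR 8,393,268.00 ÷ 89.9370 = EUR 93,323.86
EUR 93,323.86 ÷ 0.900719 = CHF 103,610.40
CHF 103,610.40 × 1.40062 = SGD 145,118.80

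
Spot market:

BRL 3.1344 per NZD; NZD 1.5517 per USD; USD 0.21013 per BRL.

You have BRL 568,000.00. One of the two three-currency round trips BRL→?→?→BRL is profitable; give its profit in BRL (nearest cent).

Profitable loop is BRL → USD → NZD → BRL:
BRL 568,000.00 × 0.21013 = USD 119,353.84
USD 119,353.84 × 1.5517 = NZD 185,201.35
NZD 185,201.35 × 3.1344 = BRL 580,495.12
Profit = BRL 580,495.12 − BRL 568,000.00

Profit: BRL 12,495.12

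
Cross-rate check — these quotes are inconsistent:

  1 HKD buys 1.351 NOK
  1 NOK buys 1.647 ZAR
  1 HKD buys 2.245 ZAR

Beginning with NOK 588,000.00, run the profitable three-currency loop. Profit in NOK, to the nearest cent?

Profitable loop is NOK → HKD → ZAR → NOK:
NOK 588,000.00 ÷ 1.351 = HKD 435,233.16
HKD 435,233.16 × 2.245 = ZAR 977,098.45
ZAR 977,098.45 ÷ 1.647 = NOK 593,259.53
Profit = NOK 593,259.53 − NOK 588,000.00

Profit: NOK 5,259.53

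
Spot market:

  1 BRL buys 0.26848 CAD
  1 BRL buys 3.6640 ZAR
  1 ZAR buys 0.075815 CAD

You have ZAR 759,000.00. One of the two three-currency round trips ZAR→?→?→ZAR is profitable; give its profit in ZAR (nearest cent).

Profit: ZAR 26,308.76

Profitable loop is ZAR → CAD → BRL → ZAR:
ZAR 759,000.00 × 0.075815 = CAD 57,543.58
CAD 57,543.58 ÷ 0.26848 = BRL 214,330.99
BRL 214,330.99 × 3.6640 = ZAR 785,308.76
Profit = ZAR 785,308.76 − ZAR 759,000.00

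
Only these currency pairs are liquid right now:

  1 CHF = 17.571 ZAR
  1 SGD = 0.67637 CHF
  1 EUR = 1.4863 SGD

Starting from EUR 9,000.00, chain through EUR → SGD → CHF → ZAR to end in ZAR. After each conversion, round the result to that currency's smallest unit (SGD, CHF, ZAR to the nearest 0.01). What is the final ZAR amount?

ZAR 158,975.38

EUR 9,000.00 × 1.4863 = SGD 13,376.70
SGD 13,376.70 × 0.67637 = CHF 9,047.60
CHF 9,047.60 × 17.571 = ZAR 158,975.38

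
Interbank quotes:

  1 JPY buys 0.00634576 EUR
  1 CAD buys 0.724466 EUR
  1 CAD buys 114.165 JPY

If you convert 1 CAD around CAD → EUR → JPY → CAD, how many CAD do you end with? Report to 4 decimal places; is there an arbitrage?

Around CAD → EUR → JPY → CAD: 1 × 0.724466 ÷ 0.00634576 ÷ 114.165 = 1.000003
Product ≈ 1 (deviation 0.000%, within rounding noise).

1.0000 (no arbitrage)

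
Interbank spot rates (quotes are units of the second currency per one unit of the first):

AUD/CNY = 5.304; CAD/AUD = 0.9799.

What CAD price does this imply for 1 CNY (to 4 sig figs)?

CNY/CAD = 0.1924

1 CNY ÷ 5.304 = 0.188537 AUD
0.188537 AUD ÷ 0.9799 = 0.192404 CAD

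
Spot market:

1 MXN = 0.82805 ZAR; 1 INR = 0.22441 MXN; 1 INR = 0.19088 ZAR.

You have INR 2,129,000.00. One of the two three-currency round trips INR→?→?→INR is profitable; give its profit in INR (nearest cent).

Profitable loop is INR → ZAR → MXN → INR:
INR 2,129,000.00 × 0.19088 = ZAR 406,383.52
ZAR 406,383.52 ÷ 0.82805 = MXN 490,771.72
MXN 490,771.72 ÷ 0.22441 = INR 2,186,942.28
Profit = INR 2,186,942.28 − INR 2,129,000.00

Profit: INR 57,942.28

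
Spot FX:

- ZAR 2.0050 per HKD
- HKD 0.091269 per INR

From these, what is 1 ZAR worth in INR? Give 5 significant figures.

ZAR/INR = 5.4646

1 ZAR ÷ 2.0050 = 0.498753 HKD
0.498753 HKD ÷ 0.091269 = 5.46465 INR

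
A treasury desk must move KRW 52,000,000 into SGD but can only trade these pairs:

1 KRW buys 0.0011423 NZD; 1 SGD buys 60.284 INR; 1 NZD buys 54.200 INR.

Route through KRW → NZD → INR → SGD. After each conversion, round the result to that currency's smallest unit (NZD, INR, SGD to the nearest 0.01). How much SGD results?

KRW 52,000,000 × 0.0011423 = NZD 59,399.60
NZD 59,399.60 × 54.200 = INR 3,219,458.32
INR 3,219,458.32 ÷ 60.284 = SGD 53,404.86

SGD 53,404.86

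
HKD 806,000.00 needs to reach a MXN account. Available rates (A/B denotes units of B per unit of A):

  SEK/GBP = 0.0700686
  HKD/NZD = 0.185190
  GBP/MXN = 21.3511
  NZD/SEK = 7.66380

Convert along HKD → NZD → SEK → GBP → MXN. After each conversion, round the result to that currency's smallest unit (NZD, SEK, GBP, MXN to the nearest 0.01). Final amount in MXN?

MXN 1,711,356.21

HKD 806,000.00 × 0.185190 = NZD 149,263.14
NZD 149,263.14 × 7.66380 = SEK 1,143,922.85
SEK 1,143,922.85 × 0.0700686 = GBP 80,153.07
GBP 80,153.07 × 21.3511 = MXN 1,711,356.21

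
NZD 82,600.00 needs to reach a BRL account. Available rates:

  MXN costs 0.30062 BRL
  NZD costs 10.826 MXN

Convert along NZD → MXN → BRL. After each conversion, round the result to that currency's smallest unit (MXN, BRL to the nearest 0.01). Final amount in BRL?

NZD 82,600.00 × 10.826 = MXN 894,227.60
MXN 894,227.60 × 0.30062 = BRL 268,822.70

BRL 268,822.70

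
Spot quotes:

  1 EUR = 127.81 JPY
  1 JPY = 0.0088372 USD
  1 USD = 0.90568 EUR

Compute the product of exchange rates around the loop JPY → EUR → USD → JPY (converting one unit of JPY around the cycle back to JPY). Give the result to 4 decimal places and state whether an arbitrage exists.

Around JPY → EUR → USD → JPY: 1 ÷ 127.81 ÷ 0.90568 ÷ 0.0088372 = 0.977565
Product < 1; profitable direction is JPY → USD → EUR → JPY.

0.9776 (arbitrage exists)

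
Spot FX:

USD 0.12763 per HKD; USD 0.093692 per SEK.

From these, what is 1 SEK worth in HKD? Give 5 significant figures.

1 SEK × 0.093692 = 0.093692 USD
0.093692 USD ÷ 0.12763 = 0.734091 HKD

SEK/HKD = 0.73409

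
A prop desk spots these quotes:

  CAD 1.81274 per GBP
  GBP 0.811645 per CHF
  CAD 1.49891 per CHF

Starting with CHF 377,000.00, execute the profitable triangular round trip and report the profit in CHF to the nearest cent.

Profit: CHF 7,074.32

Profitable loop is CHF → CAD → GBP → CHF:
CHF 377,000.00 × 1.49891 = CAD 565,089.07
CAD 565,089.07 ÷ 1.81274 = GBP 311,732.00
GBP 311,732.00 ÷ 0.811645 = CHF 384,074.32
Profit = CHF 384,074.32 − CHF 377,000.00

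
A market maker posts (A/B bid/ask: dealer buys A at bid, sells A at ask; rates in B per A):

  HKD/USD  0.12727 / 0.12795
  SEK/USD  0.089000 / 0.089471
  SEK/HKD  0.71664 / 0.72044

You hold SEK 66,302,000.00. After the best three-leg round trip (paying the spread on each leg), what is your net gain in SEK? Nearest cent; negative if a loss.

Net profit: SEK 1,286,285.03

Best loop SEK → HKD → USD → SEK:
SEK 66,302,000.00 × 0.71664 (sell SEK at bid) = HKD 47,514,665.28
HKD 47,514,665.28 × 0.12727 (sell HKD at bid) = USD 6,047,191.45
USD 6,047,191.45 ÷ 0.089471 (buy SEK at ask) = SEK 67,588,285.03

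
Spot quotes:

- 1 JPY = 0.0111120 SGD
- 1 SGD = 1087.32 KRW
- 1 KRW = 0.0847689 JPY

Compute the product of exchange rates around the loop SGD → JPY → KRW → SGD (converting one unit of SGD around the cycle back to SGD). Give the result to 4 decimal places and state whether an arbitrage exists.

Around SGD → JPY → KRW → SGD: 1 ÷ 0.0111120 ÷ 0.0847689 ÷ 1087.32 = 0.976369
Product < 1; profitable direction is SGD → KRW → JPY → SGD.

0.9764 (arbitrage exists)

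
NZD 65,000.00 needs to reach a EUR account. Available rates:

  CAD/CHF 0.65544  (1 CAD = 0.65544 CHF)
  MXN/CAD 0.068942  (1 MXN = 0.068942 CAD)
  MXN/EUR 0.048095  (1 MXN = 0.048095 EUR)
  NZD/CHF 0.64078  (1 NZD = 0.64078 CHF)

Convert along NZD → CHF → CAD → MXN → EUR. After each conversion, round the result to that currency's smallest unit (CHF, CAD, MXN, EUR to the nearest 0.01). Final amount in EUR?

NZD 65,000.00 × 0.64078 = CHF 41,650.70
CHF 41,650.70 ÷ 0.65544 = CAD 63,546.17
CAD 63,546.17 ÷ 0.068942 = MXN 921,733.78
MXN 921,733.78 × 0.048095 = EUR 44,330.79

EUR 44,330.79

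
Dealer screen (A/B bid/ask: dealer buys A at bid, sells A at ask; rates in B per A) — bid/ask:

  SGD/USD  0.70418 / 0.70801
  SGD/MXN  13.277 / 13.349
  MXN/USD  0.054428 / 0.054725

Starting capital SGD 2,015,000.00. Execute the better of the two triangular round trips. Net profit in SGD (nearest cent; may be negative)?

Net profit: SGD 41,638.64

Best loop SGD → MXN → USD → SGD:
SGD 2,015,000.00 × 13.277 (sell SGD at bid) = MXN 26,753,155.00
MXN 26,753,155.00 × 0.054428 (sell MXN at bid) = USD 1,456,120.72
USD 1,456,120.72 ÷ 0.70801 (buy SGD at ask) = SGD 2,056,638.64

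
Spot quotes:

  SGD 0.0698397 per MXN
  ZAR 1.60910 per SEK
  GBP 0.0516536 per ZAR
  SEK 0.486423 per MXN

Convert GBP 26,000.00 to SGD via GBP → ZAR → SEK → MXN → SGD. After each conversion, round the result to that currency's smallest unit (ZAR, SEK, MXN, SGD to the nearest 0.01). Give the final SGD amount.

GBP 26,000.00 ÷ 0.0516536 = ZAR 503,353.11
ZAR 503,353.11 ÷ 1.60910 = SEK 312,816.55
SEK 312,816.55 ÷ 0.486423 = MXN 643,095.72
MXN 643,095.72 × 0.0698397 = SGD 44,913.61

SGD 44,913.61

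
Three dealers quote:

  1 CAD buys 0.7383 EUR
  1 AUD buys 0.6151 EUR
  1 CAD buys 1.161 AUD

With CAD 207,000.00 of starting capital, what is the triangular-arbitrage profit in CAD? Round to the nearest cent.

Profit: CAD 7,005.66

Profitable loop is CAD → EUR → AUD → CAD:
CAD 207,000.00 × 0.7383 = EUR 152,828.10
EUR 152,828.10 ÷ 0.6151 = AUD 248,460.58
AUD 248,460.58 ÷ 1.161 = CAD 214,005.66
Profit = CAD 214,005.66 − CAD 207,000.00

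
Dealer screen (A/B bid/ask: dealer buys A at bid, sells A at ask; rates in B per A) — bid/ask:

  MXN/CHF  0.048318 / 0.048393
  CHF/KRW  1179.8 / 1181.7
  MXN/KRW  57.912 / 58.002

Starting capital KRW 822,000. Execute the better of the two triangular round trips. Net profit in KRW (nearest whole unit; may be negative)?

Best loop KRW → CHF → MXN → KRW:
KRW 822,000 ÷ 1181.7 (buy CHF at ask) = CHF 695.61
CHF 695.61 ÷ 0.048393 (buy MXN at ask) = MXN 14,374.15
MXN 14,374.15 × 57.912 (sell MXN at bid) = KRW 832,436

Net profit: KRW 10,436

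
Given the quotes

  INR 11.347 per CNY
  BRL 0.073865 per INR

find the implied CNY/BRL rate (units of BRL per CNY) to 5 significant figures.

CNY/BRL = 0.83815

1 CNY × 11.347 = 11.347 INR
11.347 INR × 0.073865 = 0.838146 BRL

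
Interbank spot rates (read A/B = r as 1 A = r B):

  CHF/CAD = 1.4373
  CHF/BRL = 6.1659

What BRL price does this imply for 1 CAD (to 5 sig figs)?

1 CAD ÷ 1.4373 = 0.695749 CHF
0.695749 CHF × 6.1659 = 4.28992 BRL

CAD/BRL = 4.2899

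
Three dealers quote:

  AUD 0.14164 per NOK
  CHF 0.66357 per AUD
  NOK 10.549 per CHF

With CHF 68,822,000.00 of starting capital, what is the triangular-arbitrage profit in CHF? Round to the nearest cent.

Profitable loop is CHF → AUD → NOK → CHF:
CHF 68,822,000.00 ÷ 0.66357 = AUD 103,714,755.04
AUD 103,714,755.04 ÷ 0.14164 = NOK 732,241,986.99
NOK 732,241,986.99 ÷ 10.549 = CHF 69,413,402.88
Profit = CHF 69,413,402.88 − CHF 68,822,000.00

Profit: CHF 591,402.88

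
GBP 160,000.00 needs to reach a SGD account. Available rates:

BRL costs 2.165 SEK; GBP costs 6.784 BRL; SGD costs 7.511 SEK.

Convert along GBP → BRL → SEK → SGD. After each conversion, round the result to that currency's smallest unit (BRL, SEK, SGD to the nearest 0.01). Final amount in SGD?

SGD 312,871.47

GBP 160,000.00 × 6.784 = BRL 1,085,440.00
BRL 1,085,440.00 × 2.165 = SEK 2,349,977.60
SEK 2,349,977.60 ÷ 7.511 = SGD 312,871.47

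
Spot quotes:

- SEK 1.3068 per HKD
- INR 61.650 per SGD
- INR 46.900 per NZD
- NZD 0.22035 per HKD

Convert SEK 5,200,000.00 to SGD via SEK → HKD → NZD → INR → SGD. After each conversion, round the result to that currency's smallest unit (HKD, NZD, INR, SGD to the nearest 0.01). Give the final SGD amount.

SGD 667,032.56

SEK 5,200,000.00 ÷ 1.3068 = HKD 3,979,185.80
HKD 3,979,185.80 × 0.22035 = NZD 876,813.59
NZD 876,813.59 × 46.900 = INR 41,122,557.37
INR 41,122,557.37 ÷ 61.650 = SGD 667,032.56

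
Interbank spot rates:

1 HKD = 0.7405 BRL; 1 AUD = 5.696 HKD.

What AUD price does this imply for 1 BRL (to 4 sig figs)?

1 BRL ÷ 0.7405 = 1.35044 HKD
1.35044 HKD ÷ 5.696 = 0.237085 AUD

BRL/AUD = 0.2371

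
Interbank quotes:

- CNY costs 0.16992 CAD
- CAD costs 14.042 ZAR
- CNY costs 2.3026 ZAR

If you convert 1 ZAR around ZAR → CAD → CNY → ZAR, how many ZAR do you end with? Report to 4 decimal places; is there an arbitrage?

Around ZAR → CAD → CNY → ZAR: 1 ÷ 14.042 ÷ 0.16992 × 2.3026 = 0.965039
Product < 1; profitable direction is ZAR → CNY → CAD → ZAR.

0.9650 (arbitrage exists)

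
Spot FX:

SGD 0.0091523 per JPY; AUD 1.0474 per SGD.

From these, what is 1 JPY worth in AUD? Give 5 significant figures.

1 JPY × 0.0091523 = 0.0091523 SGD
0.0091523 SGD × 1.0474 = 0.00958612 AUD

JPY/AUD = 0.0095861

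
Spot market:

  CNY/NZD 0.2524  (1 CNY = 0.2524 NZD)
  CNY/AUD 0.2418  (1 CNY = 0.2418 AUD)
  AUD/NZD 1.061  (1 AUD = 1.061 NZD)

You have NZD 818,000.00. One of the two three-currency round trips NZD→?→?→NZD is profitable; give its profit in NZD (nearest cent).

Profitable loop is NZD → CNY → AUD → NZD:
NZD 818,000.00 ÷ 0.2524 = CNY 3,240,887.48
CNY 3,240,887.48 × 0.2418 = AUD 783,646.59
AUD 783,646.59 × 1.061 = NZD 831,449.03
Profit = NZD 831,449.03 − NZD 818,000.00

Profit: NZD 13,449.03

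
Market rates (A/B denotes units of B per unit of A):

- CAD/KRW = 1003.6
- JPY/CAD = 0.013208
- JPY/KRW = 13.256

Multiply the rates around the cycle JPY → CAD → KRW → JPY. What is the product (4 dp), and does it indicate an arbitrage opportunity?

1.0000 (no arbitrage)

Around JPY → CAD → KRW → JPY: 1 × 0.013208 × 1003.6 ÷ 13.256 = 0.999966
Product ≈ 1 (deviation 0.003%, within rounding noise).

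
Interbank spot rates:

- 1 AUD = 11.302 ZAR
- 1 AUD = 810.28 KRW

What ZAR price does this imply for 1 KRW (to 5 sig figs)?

1 KRW ÷ 810.28 = 0.00123414 AUD
0.00123414 AUD × 11.302 = 0.0139483 ZAR

KRW/ZAR = 0.013948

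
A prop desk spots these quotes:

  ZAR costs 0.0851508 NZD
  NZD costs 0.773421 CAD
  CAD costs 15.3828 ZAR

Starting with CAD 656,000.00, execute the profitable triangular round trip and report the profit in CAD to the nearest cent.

Profit: CAD 8,574.89

Profitable loop is CAD → ZAR → NZD → CAD:
CAD 656,000.00 × 15.3828 = ZAR 10,091,116.80
ZAR 10,091,116.80 × 0.0851508 = NZD 859,266.67
NZD 859,266.67 × 0.773421 = CAD 664,574.89
Profit = CAD 664,574.89 − CAD 656,000.00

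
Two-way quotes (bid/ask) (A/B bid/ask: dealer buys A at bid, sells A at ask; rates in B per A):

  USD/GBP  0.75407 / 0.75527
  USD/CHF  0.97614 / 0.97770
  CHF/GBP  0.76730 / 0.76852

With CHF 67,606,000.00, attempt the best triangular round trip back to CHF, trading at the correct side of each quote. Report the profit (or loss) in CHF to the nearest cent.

Best loop CHF → USD → GBP → CHF:
CHF 67,606,000.00 ÷ 0.97770 (buy USD at ask) = USD 69,148,000.41
USD 69,148,000.41 × 0.75407 (sell USD at bid) = GBP 52,142,432.67
GBP 52,142,432.67 ÷ 0.76852 (buy CHF at ask) = CHF 67,847,853.89

Net profit: CHF 241,853.89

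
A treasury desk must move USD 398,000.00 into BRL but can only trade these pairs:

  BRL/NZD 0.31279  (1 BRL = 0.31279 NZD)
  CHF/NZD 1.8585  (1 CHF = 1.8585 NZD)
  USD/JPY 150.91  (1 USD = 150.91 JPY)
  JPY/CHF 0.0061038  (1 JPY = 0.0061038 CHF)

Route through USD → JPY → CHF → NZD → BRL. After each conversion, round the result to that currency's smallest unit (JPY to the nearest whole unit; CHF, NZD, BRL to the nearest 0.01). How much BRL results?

USD 398,000.00 × 150.91 = JPY 60,062,180
JPY 60,062,180 × 0.0061038 = CHF 366,607.53
CHF 366,607.53 × 1.8585 = NZD 681,340.09
NZD 681,340.09 ÷ 0.31279 = BRL 2,178,266.86

BRL 2,178,266.86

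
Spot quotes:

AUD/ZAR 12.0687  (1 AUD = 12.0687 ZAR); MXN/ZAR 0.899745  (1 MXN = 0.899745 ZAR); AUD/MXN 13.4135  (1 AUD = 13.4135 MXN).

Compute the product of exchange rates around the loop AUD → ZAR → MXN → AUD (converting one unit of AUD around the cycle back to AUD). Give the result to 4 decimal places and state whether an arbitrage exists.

1.0000 (no arbitrage)

Around AUD → ZAR → MXN → AUD: 1 × 12.0687 ÷ 0.899745 ÷ 13.4135 = 0.999998
Product ≈ 1 (deviation 0.000%, within rounding noise).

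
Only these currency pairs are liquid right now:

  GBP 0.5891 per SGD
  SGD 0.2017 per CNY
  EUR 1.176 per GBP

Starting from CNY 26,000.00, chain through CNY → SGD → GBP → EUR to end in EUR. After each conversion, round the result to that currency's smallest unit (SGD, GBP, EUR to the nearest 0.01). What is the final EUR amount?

CNY 26,000.00 × 0.2017 = SGD 5,244.20
SGD 5,244.20 × 0.5891 = GBP 3,089.36
GBP 3,089.36 × 1.176 = EUR 3,633.09

EUR 3,633.09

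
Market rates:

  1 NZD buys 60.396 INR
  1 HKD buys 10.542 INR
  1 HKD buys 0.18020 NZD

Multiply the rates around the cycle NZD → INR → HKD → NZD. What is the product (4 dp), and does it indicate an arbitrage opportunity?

Around NZD → INR → HKD → NZD: 1 × 60.396 ÷ 10.542 × 0.18020 = 1.032381
Product > 1; profitable direction is NZD → INR → HKD → NZD.

1.0324 (arbitrage exists)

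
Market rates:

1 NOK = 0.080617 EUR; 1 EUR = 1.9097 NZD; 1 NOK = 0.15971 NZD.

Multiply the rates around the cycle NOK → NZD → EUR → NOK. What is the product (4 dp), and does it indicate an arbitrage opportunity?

Around NOK → NZD → EUR → NOK: 1 × 0.15971 ÷ 1.9097 ÷ 0.080617 = 1.037386
Product > 1; profitable direction is NOK → NZD → EUR → NOK.

1.0374 (arbitrage exists)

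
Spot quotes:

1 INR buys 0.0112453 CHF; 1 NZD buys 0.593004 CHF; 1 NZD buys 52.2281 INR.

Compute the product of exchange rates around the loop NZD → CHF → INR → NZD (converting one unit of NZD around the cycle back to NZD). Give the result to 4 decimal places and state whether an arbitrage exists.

Around NZD → CHF → INR → NZD: 1 × 0.593004 ÷ 0.0112453 ÷ 52.2281 = 1.009677
Product > 1; profitable direction is NZD → CHF → INR → NZD.

1.0097 (arbitrage exists)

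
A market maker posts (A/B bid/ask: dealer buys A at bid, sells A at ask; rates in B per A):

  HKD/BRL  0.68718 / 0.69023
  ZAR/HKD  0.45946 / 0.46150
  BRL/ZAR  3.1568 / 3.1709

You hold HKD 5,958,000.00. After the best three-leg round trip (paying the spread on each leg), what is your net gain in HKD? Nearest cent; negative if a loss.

Net result: HKD -19,650.06 (no profitable arbitrage after spreads)

Best loop HKD → BRL → ZAR → HKD:
HKD 5,958,000.00 × 0.68718 (sell HKD at bid) = BRL 4,094,218.44
BRL 4,094,218.44 × 3.1568 (sell BRL at bid) = ZAR 12,924,628.77
ZAR 12,924,628.77 × 0.45946 (sell ZAR at bid) = HKD 5,938,349.94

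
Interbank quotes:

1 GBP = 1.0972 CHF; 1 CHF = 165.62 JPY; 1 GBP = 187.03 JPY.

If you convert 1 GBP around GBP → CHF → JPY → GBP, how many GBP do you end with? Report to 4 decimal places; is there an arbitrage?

0.9716 (arbitrage exists)

Around GBP → CHF → JPY → GBP: 1 × 1.0972 × 165.62 ÷ 187.03 = 0.971600
Product < 1; profitable direction is GBP → JPY → CHF → GBP.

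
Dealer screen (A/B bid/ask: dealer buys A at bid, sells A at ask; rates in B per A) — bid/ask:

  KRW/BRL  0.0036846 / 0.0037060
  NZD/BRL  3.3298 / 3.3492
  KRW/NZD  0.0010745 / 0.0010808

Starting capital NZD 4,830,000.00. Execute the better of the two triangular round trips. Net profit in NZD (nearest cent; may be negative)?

Net profit: NZD 86,443.58

Best loop NZD → KRW → BRL → NZD:
NZD 4,830,000.00 ÷ 0.0010808 (buy KRW at ask) = KRW 4,468,911,917
KRW 4,468,911,917 × 0.0036846 (sell KRW at bid) = BRL 16,466,152.85
BRL 16,466,152.85 ÷ 3.3492 (buy NZD at ask) = NZD 4,916,443.58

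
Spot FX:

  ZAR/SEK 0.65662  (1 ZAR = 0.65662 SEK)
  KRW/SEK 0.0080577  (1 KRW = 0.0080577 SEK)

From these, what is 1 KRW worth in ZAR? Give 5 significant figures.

1 KRW × 0.0080577 = 0.0080577 SEK
0.0080577 SEK ÷ 0.65662 = 0.0122715 ZAR

KRW/ZAR = 0.012271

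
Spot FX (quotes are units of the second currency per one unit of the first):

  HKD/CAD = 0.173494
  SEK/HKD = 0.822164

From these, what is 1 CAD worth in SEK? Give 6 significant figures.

CAD/SEK = 7.01063

1 CAD ÷ 0.173494 = 5.76389 HKD
5.76389 HKD ÷ 0.822164 = 7.01063 SEK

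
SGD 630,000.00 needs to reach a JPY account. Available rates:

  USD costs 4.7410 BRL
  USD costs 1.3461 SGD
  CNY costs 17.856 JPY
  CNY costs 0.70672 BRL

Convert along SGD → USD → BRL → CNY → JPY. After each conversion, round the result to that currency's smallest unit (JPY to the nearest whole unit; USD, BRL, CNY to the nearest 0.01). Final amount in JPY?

SGD 630,000.00 ÷ 1.3461 = USD 468,018.72
USD 468,018.72 × 4.7410 = BRL 2,218,876.75
BRL 2,218,876.75 ÷ 0.70672 = CNY 3,139,682.97
CNY 3,139,682.97 × 17.856 = JPY 56,062,179

JPY 56,062,179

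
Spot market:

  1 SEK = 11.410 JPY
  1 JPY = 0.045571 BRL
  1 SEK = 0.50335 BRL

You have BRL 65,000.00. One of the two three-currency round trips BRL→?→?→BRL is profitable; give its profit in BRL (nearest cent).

Profitable loop is BRL → SEK → JPY → BRL:
BRL 65,000.00 ÷ 0.50335 = SEK 129,134.80
SEK 129,134.80 × 11.410 = JPY 1,473,428
JPY 1,473,428 × 0.045571 = BRL 67,145.59
Profit = BRL 67,145.59 − BRL 65,000.00

Profit: BRL 2,145.59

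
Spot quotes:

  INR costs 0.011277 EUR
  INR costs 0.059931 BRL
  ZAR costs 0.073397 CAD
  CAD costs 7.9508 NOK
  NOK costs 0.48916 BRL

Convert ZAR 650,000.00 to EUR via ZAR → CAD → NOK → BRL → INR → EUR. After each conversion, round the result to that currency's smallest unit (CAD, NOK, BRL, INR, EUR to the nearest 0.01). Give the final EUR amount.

ZAR 650,000.00 × 0.073397 = CAD 47,708.05
CAD 47,708.05 × 7.9508 = NOK 379,317.16
NOK 379,317.16 × 0.48916 = BRL 185,546.78
BRL 185,546.78 ÷ 0.059931 = INR 3,096,006.74
INR 3,096,006.74 × 0.011277 = EUR 34,913.67

EUR 34,913.67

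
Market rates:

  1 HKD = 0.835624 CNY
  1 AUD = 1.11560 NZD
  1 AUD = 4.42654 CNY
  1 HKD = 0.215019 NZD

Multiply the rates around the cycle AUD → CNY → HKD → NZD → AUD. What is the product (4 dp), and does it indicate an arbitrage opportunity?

1.0210 (arbitrage exists)

Around AUD → CNY → HKD → NZD → AUD: 1 × 4.42654 ÷ 0.835624 × 0.215019 ÷ 1.11560 = 1.020991
Product > 1; profitable direction is AUD → CNY → HKD → NZD → AUD.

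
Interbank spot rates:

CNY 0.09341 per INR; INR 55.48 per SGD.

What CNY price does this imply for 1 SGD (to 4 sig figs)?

SGD/CNY = 5.182

1 SGD × 55.48 = 55.48 INR
55.48 INR × 0.09341 = 5.18239 CNY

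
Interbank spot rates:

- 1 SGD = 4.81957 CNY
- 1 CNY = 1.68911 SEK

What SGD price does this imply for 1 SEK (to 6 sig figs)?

SEK/SGD = 0.122838

1 SEK ÷ 1.68911 = 0.592028 CNY
0.592028 CNY ÷ 4.81957 = 0.122838 SGD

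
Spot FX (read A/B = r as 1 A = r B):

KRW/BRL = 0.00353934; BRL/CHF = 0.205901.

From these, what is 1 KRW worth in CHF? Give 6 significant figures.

KRW/CHF = 0.000728754

1 KRW × 0.00353934 = 0.00353934 BRL
0.00353934 BRL × 0.205901 = 0.000728754 CHF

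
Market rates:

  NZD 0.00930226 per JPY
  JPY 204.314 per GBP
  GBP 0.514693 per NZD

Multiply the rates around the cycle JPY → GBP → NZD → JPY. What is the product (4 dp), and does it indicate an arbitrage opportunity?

1.0223 (arbitrage exists)

Around JPY → GBP → NZD → JPY: 1 ÷ 204.314 ÷ 0.514693 ÷ 0.00930226 = 1.022269
Product > 1; profitable direction is JPY → GBP → NZD → JPY.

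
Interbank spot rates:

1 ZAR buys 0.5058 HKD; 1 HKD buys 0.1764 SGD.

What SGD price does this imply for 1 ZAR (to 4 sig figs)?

ZAR/SGD = 0.08922

1 ZAR × 0.5058 = 0.5058 HKD
0.5058 HKD × 0.1764 = 0.0892231 SGD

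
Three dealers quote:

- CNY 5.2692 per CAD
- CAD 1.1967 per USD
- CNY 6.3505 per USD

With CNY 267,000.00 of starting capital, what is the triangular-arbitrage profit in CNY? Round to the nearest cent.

Profit: CNY 1,899.01

Profitable loop is CNY → CAD → USD → CNY:
CNY 267,000.00 ÷ 5.2692 = CAD 50,671.83
CAD 50,671.83 ÷ 1.1967 = USD 42,342.97
USD 42,342.97 × 6.3505 = CNY 268,899.01
Profit = CNY 268,899.01 − CNY 267,000.00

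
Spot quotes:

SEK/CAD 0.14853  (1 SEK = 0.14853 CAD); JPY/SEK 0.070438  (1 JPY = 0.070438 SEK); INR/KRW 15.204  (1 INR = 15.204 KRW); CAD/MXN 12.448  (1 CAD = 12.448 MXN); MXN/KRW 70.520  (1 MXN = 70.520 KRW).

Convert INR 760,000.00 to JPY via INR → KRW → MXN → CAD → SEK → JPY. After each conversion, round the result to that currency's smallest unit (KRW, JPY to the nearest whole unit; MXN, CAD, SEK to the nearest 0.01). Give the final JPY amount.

INR 760,000.00 × 15.204 = KRW 11,555,040
KRW 11,555,040 ÷ 70.520 = MXN 163,854.79
MXN 163,854.79 ÷ 12.448 = CAD 13,163.14
CAD 13,163.14 ÷ 0.14853 = SEK 88,622.77
SEK 88,622.77 ÷ 0.070438 = JPY 1,258,167

JPY 1,258,167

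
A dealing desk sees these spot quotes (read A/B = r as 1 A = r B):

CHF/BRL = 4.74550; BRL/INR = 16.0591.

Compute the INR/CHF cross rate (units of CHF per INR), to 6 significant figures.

1 INR ÷ 16.0591 = 0.06227 BRL
0.06227 BRL ÷ 4.74550 = 0.0131219 CHF

INR/CHF = 0.0131219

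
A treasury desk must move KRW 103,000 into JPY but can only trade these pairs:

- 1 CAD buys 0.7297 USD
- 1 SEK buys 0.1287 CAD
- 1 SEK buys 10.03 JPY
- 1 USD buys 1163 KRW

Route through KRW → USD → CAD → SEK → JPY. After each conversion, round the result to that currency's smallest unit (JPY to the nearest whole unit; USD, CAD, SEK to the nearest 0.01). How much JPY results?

KRW 103,000 ÷ 1163 = USD 88.56
USD 88.56 ÷ 0.7297 = CAD 121.36
CAD 121.36 ÷ 0.1287 = SEK 942.97
SEK 942.97 × 10.03 = JPY 9,458

JPY 9,458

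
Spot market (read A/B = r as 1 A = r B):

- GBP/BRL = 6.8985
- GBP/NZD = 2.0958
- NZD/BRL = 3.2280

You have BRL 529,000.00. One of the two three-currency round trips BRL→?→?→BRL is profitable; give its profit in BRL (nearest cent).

Profit: BRL 10,419.92

Profitable loop is BRL → NZD → GBP → BRL:
BRL 529,000.00 ÷ 3.2280 = NZD 163,878.56
NZD 163,878.56 ÷ 2.0958 = GBP 78,193.80
GBP 78,193.80 × 6.8985 = BRL 539,419.92
Profit = BRL 539,419.92 − BRL 529,000.00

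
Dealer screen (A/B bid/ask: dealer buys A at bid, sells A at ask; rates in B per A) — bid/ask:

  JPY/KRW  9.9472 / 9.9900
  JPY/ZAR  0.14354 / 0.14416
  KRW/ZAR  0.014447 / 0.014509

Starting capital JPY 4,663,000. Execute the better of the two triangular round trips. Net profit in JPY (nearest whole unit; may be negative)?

Best loop JPY → KRW → ZAR → JPY:
JPY 4,663,000 × 9.9472 (sell JPY at bid) = KRW 46,383,794
KRW 46,383,794 × 0.014447 (sell KRW at bid) = ZAR 670,106.67
ZAR 670,106.67 ÷ 0.14416 (buy JPY at ask) = JPY 4,648,354

Net result: JPY -14,646 (no profitable arbitrage after spreads)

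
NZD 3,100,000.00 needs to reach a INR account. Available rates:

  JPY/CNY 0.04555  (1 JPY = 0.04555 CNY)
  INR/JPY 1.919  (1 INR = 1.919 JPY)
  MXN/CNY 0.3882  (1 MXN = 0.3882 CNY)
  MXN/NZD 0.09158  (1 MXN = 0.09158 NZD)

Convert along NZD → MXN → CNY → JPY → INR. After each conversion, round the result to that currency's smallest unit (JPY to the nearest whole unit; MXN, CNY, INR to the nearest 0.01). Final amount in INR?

INR 150,332,621.16

NZD 3,100,000.00 ÷ 0.09158 = MXN 33,850,185.63
MXN 33,850,185.63 × 0.3882 = CNY 13,140,642.06
CNY 13,140,642.06 ÷ 0.04555 = JPY 288,488,300
JPY 288,488,300 ÷ 1.919 = INR 150,332,621.16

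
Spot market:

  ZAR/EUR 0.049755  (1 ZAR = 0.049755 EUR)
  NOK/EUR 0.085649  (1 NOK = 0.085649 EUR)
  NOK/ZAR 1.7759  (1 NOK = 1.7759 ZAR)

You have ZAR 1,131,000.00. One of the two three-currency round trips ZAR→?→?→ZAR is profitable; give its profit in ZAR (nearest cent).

Profitable loop is ZAR → EUR → NOK → ZAR:
ZAR 1,131,000.00 × 0.049755 = EUR 56,272.90
EUR 56,272.90 ÷ 0.085649 = NOK 657,017.65
NOK 657,017.65 × 1.7759 = ZAR 1,166,797.65
Profit = ZAR 1,166,797.65 − ZAR 1,131,000.00

Profit: ZAR 35,797.65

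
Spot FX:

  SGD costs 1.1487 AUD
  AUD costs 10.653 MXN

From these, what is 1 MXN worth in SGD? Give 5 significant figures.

1 MXN ÷ 10.653 = 0.0938703 AUD
0.0938703 AUD ÷ 1.1487 = 0.0817187 SGD

MXN/SGD = 0.081719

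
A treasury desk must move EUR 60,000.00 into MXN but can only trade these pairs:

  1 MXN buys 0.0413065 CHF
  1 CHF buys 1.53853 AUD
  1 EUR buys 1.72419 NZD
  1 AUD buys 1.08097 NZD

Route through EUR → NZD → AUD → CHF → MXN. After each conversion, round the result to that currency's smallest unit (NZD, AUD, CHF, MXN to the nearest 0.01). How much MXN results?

MXN 1,505,907.79

EUR 60,000.00 × 1.72419 = NZD 103,451.40
NZD 103,451.40 ÷ 1.08097 = AUD 95,702.38
AUD 95,702.38 ÷ 1.53853 = CHF 62,203.78
CHF 62,203.78 ÷ 0.0413065 = MXN 1,505,907.79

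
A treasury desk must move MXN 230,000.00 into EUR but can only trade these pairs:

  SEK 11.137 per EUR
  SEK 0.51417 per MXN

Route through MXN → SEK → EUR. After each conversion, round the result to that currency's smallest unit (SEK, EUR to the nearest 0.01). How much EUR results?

MXN 230,000.00 × 0.51417 = SEK 118,259.10
SEK 118,259.10 ÷ 11.137 = EUR 10,618.58

EUR 10,618.58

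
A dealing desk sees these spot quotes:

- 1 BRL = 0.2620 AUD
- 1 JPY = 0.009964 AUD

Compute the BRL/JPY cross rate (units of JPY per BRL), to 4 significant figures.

BRL/JPY = 26.29

1 BRL × 0.2620 = 0.262 AUD
0.262 AUD ÷ 0.009964 = 26.2947 JPY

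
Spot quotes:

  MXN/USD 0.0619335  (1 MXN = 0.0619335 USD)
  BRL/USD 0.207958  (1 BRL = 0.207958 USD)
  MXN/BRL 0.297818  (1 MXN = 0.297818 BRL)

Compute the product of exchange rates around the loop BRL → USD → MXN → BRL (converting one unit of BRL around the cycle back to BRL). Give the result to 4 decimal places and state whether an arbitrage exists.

1.0000 (no arbitrage)

Around BRL → USD → MXN → BRL: 1 × 0.207958 ÷ 0.0619335 × 0.297818 = 1.000002
Product ≈ 1 (deviation 0.000%, within rounding noise).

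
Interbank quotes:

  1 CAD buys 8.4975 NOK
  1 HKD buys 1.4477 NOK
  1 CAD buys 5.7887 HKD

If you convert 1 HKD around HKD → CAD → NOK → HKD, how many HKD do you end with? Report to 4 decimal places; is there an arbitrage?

Around HKD → CAD → NOK → HKD: 1 ÷ 5.7887 × 8.4975 ÷ 1.4477 = 1.013985
Product > 1; profitable direction is HKD → CAD → NOK → HKD.

1.0140 (arbitrage exists)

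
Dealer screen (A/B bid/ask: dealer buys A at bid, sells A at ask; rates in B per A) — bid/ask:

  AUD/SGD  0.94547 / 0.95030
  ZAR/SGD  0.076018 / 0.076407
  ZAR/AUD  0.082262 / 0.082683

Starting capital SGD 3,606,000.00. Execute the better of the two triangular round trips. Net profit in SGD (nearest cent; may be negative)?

Net profit: SGD 64,621.39

Best loop SGD → ZAR → AUD → SGD:
SGD 3,606,000.00 ÷ 0.076407 (buy ZAR at ask) = ZAR 47,194,628.76
ZAR 47,194,628.76 × 0.082262 (sell ZAR at bid) = AUD 3,882,324.55
AUD 3,882,324.55 × 0.94547 (sell AUD at bid) = SGD 3,670,621.39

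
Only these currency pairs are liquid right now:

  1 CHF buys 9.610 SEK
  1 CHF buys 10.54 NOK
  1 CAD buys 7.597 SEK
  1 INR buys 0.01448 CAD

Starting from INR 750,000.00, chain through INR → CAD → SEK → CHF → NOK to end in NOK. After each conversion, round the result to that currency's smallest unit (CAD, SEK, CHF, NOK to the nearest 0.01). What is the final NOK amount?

INR 750,000.00 × 0.01448 = CAD 10,860.00
CAD 10,860.00 × 7.597 = SEK 82,503.42
SEK 82,503.42 ÷ 9.610 = CHF 8,585.16
CHF 8,585.16 × 10.54 = NOK 90,487.59

NOK 90,487.59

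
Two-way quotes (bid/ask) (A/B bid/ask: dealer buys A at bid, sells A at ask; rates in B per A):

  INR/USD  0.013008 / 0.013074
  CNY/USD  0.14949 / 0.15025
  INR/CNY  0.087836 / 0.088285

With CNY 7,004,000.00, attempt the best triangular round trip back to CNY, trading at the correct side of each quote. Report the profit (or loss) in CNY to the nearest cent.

Best loop CNY → USD → INR → CNY:
CNY 7,004,000.00 × 0.14949 (sell CNY at bid) = USD 1,047,027.96
USD 1,047,027.96 ÷ 0.013074 (buy INR at ask) = INR 80,084,745.30
INR 80,084,745.30 × 0.087836 (sell INR at bid) = CNY 7,034,323.69

Net profit: CNY 30,323.69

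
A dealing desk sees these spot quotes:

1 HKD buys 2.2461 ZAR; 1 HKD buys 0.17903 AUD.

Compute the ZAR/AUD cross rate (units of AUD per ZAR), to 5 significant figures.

1 ZAR ÷ 2.2461 = 0.445216 HKD
0.445216 HKD × 0.17903 = 0.079707 AUD

ZAR/AUD = 0.079707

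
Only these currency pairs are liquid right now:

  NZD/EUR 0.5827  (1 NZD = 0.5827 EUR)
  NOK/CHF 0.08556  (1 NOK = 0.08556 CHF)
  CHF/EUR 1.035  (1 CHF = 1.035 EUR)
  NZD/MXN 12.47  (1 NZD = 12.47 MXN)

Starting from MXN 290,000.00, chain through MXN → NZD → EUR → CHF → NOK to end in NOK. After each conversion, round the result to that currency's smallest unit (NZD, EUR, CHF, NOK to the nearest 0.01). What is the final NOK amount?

MXN 290,000.00 ÷ 12.47 = NZD 23,255.81
NZD 23,255.81 × 0.5827 = EUR 13,551.16
EUR 13,551.16 ÷ 1.035 = CHF 13,092.91
CHF 13,092.91 ÷ 0.08556 = NOK 153,026.06

NOK 153,026.06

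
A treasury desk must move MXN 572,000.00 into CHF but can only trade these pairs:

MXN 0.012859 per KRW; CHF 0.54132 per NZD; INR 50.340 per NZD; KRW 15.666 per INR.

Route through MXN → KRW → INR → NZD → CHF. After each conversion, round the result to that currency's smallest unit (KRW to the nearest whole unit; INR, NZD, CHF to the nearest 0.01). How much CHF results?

MXN 572,000.00 ÷ 0.012859 = KRW 44,482,464
KRW 44,482,464 ÷ 15.666 = INR 2,839,427.04
INR 2,839,427.04 ÷ 50.340 = NZD 56,404.99
NZD 56,404.99 × 0.54132 = CHF 30,533.15

CHF 30,533.15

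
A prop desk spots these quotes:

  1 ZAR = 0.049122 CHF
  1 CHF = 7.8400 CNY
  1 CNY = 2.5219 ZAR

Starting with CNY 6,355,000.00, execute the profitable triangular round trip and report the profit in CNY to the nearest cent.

Profit: CNY 188,281.28

Profitable loop is CNY → CHF → ZAR → CNY:
CNY 6,355,000.00 ÷ 7.8400 = CHF 810,586.73
CHF 810,586.73 ÷ 0.049122 = ZAR 16,501,501.05
ZAR 16,501,501.05 ÷ 2.5219 = CNY 6,543,281.28
Profit = CNY 6,543,281.28 − CNY 6,355,000.00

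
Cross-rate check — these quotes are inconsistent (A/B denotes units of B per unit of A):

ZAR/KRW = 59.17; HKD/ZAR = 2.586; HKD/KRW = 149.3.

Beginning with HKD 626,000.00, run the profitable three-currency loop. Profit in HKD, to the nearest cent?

Profit: HKD 15,570.84

Profitable loop is HKD → ZAR → KRW → HKD:
HKD 626,000.00 × 2.586 = ZAR 1,618,836.00
ZAR 1,618,836.00 × 59.17 = KRW 95,786,526
KRW 95,786,526 ÷ 149.3 = HKD 641,570.84
Profit = HKD 641,570.84 − HKD 626,000.00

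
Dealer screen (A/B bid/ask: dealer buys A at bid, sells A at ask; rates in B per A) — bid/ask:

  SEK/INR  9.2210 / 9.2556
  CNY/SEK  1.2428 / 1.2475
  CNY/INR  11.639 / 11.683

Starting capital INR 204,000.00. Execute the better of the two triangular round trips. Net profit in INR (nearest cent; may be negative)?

Best loop INR → SEK → CNY → INR:
INR 204,000.00 ÷ 9.2556 (buy SEK at ask) = SEK 22,040.71
SEK 22,040.71 ÷ 1.2475 (buy CNY at ask) = CNY 17,667.90
CNY 17,667.90 × 11.639 (sell CNY at bid) = INR 205,636.74

Net profit: INR 1,636.74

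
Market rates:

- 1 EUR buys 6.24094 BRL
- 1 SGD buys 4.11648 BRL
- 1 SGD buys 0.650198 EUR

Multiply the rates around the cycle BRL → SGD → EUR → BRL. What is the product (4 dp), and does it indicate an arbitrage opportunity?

0.9858 (arbitrage exists)

Around BRL → SGD → EUR → BRL: 1 ÷ 4.11648 × 0.650198 × 6.24094 = 0.985756
Product < 1; profitable direction is BRL → EUR → SGD → BRL.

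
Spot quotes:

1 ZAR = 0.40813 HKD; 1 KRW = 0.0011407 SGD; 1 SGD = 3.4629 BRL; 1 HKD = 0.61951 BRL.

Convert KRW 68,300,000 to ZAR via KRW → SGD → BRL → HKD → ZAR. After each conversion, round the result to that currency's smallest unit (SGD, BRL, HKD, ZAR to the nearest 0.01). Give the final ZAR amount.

KRW 68,300,000 × 0.0011407 = SGD 77,909.81
SGD 77,909.81 × 3.4629 = BRL 269,793.88
BRL 269,793.88 ÷ 0.61951 = HKD 435,495.60
HKD 435,495.60 ÷ 0.40813 = ZAR 1,067,051.18

ZAR 1,067,051.18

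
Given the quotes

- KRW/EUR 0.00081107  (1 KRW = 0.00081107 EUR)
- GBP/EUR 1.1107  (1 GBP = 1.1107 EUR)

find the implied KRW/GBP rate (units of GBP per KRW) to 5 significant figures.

1 KRW × 0.00081107 = 0.00081107 EUR
0.00081107 EUR ÷ 1.1107 = 0.000730233 GBP

KRW/GBP = 0.00073023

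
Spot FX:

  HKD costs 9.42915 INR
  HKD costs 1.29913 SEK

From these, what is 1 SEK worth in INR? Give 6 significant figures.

SEK/INR = 7.25805

1 SEK ÷ 1.29913 = 0.769746 HKD
0.769746 HKD × 9.42915 = 7.25805 INR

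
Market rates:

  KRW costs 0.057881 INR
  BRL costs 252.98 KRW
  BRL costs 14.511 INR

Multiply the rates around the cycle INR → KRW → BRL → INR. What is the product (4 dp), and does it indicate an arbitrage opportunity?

Around INR → KRW → BRL → INR: 1 ÷ 0.057881 ÷ 252.98 × 14.511 = 0.991003
Product < 1; profitable direction is INR → BRL → KRW → INR.

0.9910 (arbitrage exists)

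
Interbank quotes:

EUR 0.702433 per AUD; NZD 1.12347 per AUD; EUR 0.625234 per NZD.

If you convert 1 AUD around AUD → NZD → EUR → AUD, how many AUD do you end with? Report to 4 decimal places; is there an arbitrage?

1.0000 (no arbitrage)

Around AUD → NZD → EUR → AUD: 1 × 1.12347 × 0.625234 ÷ 0.702433 = 0.999998
Product ≈ 1 (deviation 0.000%, within rounding noise).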